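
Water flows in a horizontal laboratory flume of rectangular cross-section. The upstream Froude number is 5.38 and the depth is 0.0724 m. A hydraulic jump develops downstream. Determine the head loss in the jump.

Fr₁ = 5.38 (given).
Bélanger equation: y₂/y₁ = ½[√(1 + 8Fr₁²) − 1] = ½[√232.6 − 1] = 7.12.
y₂ = 7.12 × 0.0724 = 0.516 m.
Head loss: ΔE = (y₂ − y₁)³/(4y₁y₂) = (0.516 − 0.0724)³/(4×0.0724×0.516) = 0.0872/0.149 = 0.584 m.

ΔE = 0.584 m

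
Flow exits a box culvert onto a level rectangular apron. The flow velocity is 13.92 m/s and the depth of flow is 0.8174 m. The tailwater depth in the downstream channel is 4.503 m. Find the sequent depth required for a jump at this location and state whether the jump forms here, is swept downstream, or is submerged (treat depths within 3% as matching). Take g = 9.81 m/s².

y₂ = 5.288 m; the jump is swept downstream

Fr₁ = V₁/√(g·y₁) = 13.92/√(9.81×0.8174) = 4.916.
By Bélanger, y₂/y₁ = ½[√(1 + 8Fr₁²) − 1] = ½[√194.31 − 1] = 6.470.
y₂ = 6.470 × 0.8174 = 5.288 m.
Tailwater y_tw = 4.503 m: y_tw < y₂, so the jump is swept downstream.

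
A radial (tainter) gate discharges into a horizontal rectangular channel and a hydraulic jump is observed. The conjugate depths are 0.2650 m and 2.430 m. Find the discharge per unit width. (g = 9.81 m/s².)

For a rectangular channel the momentum equation gives q² = ½·g·y₁·y₂·(y₁ + y₂) = ½×9.81×0.2650×2.430×2.695 = 8.512.
q = √8.512 = 2.918 m²/s.

q = 2.918 m²/s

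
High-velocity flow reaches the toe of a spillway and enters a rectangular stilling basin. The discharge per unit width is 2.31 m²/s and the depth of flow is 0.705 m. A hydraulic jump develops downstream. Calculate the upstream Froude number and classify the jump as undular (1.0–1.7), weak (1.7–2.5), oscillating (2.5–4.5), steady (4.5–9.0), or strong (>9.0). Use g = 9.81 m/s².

V₁ = q/y₁ = 2.31/0.705 = 3.28 m/s. Fr₁ = V₁/√(g·y₁) = 3.28/√(9.81×0.705) = 1.25.
Fr₁ = 1.25 lies in the undular range.

Fr₁ = 1.25; undular jump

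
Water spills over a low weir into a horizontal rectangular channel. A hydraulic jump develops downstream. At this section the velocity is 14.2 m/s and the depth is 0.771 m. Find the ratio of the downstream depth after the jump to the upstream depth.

y₂/y₁ = 6.82

Fr₁ = V₁/√(g·y₁) = 14.2/√(9.81×0.771) = 5.16.
Sequent-depth ratio: y₂/y₁ = ½[√(1 + 8Fr₁²) − 1] = ½[√214.3 − 1] = 6.82.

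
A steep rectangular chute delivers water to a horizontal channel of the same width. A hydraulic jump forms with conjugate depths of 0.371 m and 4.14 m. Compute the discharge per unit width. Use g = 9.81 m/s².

q = 5.83 m²/s

For a rectangular channel the momentum equation gives q² = ½·g·y₁·y₂·(y₁ + y₂) = ½×9.81×0.371×4.14×4.51 = 34.0.
q = √34.0 = 5.83 m²/s.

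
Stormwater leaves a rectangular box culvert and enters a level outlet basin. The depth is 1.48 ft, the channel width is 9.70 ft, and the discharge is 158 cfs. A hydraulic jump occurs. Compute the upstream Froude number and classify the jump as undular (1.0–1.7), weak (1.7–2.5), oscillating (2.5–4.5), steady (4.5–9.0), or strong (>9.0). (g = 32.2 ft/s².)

q = Q/b = 158/9.70 = 16.3 ft²/s; V₁ = q/y₁ = 11.0 ft/s. Fr₁ = V₁/√(g·y₁) = 1.59.
Fr₁ = 1.59 lies in the undular range.

Fr₁ = 1.59; undular jump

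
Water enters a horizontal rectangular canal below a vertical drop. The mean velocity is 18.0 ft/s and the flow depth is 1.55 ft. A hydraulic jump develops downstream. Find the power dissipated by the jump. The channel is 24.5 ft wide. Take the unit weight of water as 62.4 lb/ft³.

Fr₁ = V₁/√(g·y₁) = 18.0/√(32.2×1.55) = 2.55.
By Bélanger, y₂/y₁ = ½[√(1 + 8Fr₁²) − 1] = ½[√52.93 − 1] = 3.14.
y₂ = 3.14 × 1.55 = 4.86 ft.
q = V₁·y₁ = 18.0 × 1.55 = 27.9 ft²/s. V₂ = q/y₂ = 27.9/4.86 = 5.74 ft/s. E₁ = y₁ + V₁²/2g = 6.58 ft; E₂ = y₂ + V₂²/2g = 5.37 ft. ΔE = E₁ − E₂ = 1.21 ft.
Q = q·b = 27.9 × 24.5 = 684 cfs. P = γ·Q·ΔE/550 = 62.4 × 684 × 1.21 / 550 = 93.6 hp.

P = 93.6 hp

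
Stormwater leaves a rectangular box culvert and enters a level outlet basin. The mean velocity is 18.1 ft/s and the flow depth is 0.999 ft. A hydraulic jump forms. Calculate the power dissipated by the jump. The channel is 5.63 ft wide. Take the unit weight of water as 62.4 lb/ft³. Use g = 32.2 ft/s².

P = 20.1 hp

Fr₁ = V₁/√(g·y₁) = 18.1/√(32.2×0.999) = 3.19.
By Bélanger, y₂/y₁ = ½[√(1 + 8Fr₁²) − 1] = ½[√82.48 − 1] = 4.04.
y₂ = 4.04 × 0.999 = 4.04 ft.
Head loss: ΔE = (y₂ − y₁)³/(4y₁y₂) = (4.04 − 0.999)³/(4×0.999×4.04) = 28.0/16.1 = 1.74 ft.
q = V₁·y₁ = 18.1 × 0.999 = 18.1 ft²/s. Q = q·b = 18.1 × 5.63 = 102 cfs. P = γ·Q·ΔE/550 = 62.4 × 102 × 1.74 / 550 = 20.1 hp.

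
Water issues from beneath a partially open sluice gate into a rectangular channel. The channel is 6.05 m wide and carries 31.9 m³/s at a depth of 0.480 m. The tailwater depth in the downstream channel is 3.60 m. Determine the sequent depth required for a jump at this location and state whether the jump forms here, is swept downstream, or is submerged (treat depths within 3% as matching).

q = Q/b = 31.9/6.05 = 5.27 m²/s; V₁ = q/y₁ = 11.0 m/s. Fr₁ = V₁/√(g·y₁) = 5.06.
Bélanger equation: y₂/y₁ = ½[√(1 + 8Fr₁²) − 1] = ½[√206.0 − 1] = 6.68.
y₂ = 6.68 × 0.480 = 3.20 m.
Tailwater y_tw = 3.60 m: y_tw > y₂, so the jump is submerged.

y₂ = 3.20 m; the jump is submerged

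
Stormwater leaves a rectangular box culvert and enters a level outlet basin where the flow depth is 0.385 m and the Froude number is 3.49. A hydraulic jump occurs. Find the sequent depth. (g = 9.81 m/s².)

Fr₁ = 3.49 (given).
Conjugate-depth relation: y₂/y₁ = ½[√(1 + 8Fr₁²) − 1] = ½[√98.44 − 1] = 4.46.
y₂ = 4.46 × 0.385 = 1.72 m.

y₂ = 1.72 m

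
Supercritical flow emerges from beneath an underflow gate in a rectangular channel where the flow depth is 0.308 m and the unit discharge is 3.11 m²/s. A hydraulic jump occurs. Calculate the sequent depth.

y₂ = 2.38 m

V₁ = q/y₁ = 3.11/0.308 = 10.1 m/s. Fr₁ = V₁/√(g·y₁) = 10.1/√(9.81×0.308) = 5.81.
Bélanger equation: y₂/y₁ = ½[√(1 + 8Fr₁²) − 1] = ½[√271.0 − 1] = 7.73.
y₂ = 7.73 × 0.308 = 2.38 m.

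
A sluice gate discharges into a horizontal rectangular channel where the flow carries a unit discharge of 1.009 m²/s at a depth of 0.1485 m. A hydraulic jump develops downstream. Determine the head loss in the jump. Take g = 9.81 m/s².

V₁ = q/y₁ = 1.009/0.1485 = 6.795 m/s. Fr₁ = V₁/√(g·y₁) = 6.795/√(9.81×0.1485) = 5.629.
From the momentum equation for a rectangular channel, y₂/y₁ = ½[√(1 + 8Fr₁²) − 1] = ½[√254.53 − 1] = 7.477.
y₂ = 7.477 × 0.1485 = 1.110 m.
V₂ = q/y₂ = 1.009/1.110 = 0.9087 m/s. E₁ = y₁ + V₁²/2g = 2.502 m; E₂ = y₂ + V₂²/2g = 1.152 m. ΔE = E₁ − E₂ = 1.349 m.

ΔE = 1.349 m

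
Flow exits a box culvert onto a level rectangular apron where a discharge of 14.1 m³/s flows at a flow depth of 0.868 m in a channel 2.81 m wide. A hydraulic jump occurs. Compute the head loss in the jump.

ΔE = 0.226 m

q = Q/b = 14.1/2.81 = 5.02 m²/s; V₁ = q/y₁ = 5.78 m/s. Fr₁ = V₁/√(g·y₁) = 1.98.
By Bélanger, y₂/y₁ = ½[√(1 + 8Fr₁²) − 1] = ½[√32.40 − 1] = 2.35.
y₂ = 2.35 × 0.868 = 2.04 m.
V₂ = q/y₂ = 5.02/2.04 = 2.46 m/s. E₁ = y₁ + V₁²/2g = 2.57 m; E₂ = y₂ + V₂²/2g = 2.35 m. ΔE = E₁ − E₂ = 0.226 m.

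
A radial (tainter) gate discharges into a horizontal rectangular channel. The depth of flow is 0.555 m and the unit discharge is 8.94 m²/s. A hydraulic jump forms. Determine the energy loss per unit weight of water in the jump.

ΔE = 8.48 m

V₁ = q/y₁ = 8.94/0.555 = 16.1 m/s. Fr₁ = V₁/√(g·y₁) = 16.1/√(9.81×0.555) = 6.90.
Bélanger equation: y₂/y₁ = ½[√(1 + 8Fr₁²) − 1] = ½[√382.3 − 1] = 9.28.
y₂ = 9.28 × 0.555 = 5.15 m.
V₂ = q/y₂ = 8.94/5.15 = 1.74 m/s. E₁ = y₁ + V₁²/2g = 13.8 m; E₂ = y₂ + V₂²/2g = 5.30 m. ΔE = E₁ − E₂ = 8.48 m.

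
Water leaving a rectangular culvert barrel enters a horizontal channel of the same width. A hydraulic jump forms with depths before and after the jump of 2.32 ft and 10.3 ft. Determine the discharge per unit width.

For a rectangular channel the momentum equation gives q² = ½·g·y₁·y₂·(y₁ + y₂) = ½×32.2×2.32×10.3×12.6 = 4855.
q = √4855 = 69.7 ft²/s.

q = 69.7 ft²/s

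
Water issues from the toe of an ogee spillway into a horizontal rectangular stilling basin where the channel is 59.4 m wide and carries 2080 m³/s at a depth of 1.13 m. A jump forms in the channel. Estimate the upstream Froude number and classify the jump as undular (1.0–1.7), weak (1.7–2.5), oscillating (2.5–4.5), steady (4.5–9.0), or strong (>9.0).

Fr₁ = 9.31; strong jump

q = Q/b = 2080/59.4 = 35.0 m²/s; V₁ = q/y₁ = 31.0 m/s. Fr₁ = V₁/√(g·y₁) = 9.31.
Fr₁ = 9.31 lies in the strong range.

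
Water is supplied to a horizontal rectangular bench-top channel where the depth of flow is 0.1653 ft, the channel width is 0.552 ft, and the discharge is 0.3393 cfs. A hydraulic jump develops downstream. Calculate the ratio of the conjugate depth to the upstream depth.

q = Q/b = 0.3393/0.552 = 0.6147 ft²/s; V₁ = q/y₁ = 3.719 ft/s. Fr₁ = V₁/√(g·y₁) = 1.612.
By Bélanger, y₂/y₁ = ½[√(1 + 8Fr₁²) − 1] = ½[√21.783 − 1] = 1.834.

y₂/y₁ = 1.834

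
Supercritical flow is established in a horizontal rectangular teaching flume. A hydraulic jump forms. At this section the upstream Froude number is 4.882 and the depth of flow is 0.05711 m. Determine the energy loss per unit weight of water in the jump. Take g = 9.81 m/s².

Fr₁ = 4.882 (given).
Sequent-depth ratio: y₂/y₁ = ½[√(1 + 8Fr₁²) − 1] = ½[√191.67 − 1] = 6.422.
y₂ = 6.422 × 0.05711 = 0.3668 m.
V₁ = Fr₁·√(g·y₁) = 4.882×√(9.81×0.05711) = 3.654 m/s; q = V₁·y₁ = 0.2087 m²/s. V₂ = q/y₂ = 0.2087/0.3668 = 0.5690 m/s. E₁ = y₁ + V₁²/2g = 0.7377 m; E₂ = y₂ + V₂²/2g = 0.3833 m. ΔE = E₁ − E₂ = 0.3544 m.

ΔE = 0.3544 m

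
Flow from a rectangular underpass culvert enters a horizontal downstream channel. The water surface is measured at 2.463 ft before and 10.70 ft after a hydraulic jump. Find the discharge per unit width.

q = 74.73 ft²/s

For a rectangular channel the momentum equation gives q² = ½·g·y₁·y₂·(y₁ + y₂) = ½×32.2×2.463×10.70×13.16 = 5585.
q = √5585 = 74.73 ft²/s.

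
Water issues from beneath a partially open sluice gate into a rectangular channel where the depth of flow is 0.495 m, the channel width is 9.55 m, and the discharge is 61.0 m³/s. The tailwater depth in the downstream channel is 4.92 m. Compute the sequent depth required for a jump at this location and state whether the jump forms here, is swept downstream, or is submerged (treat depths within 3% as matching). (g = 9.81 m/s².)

q = Q/b = 61.0/9.55 = 6.39 m²/s; V₁ = q/y₁ = 12.9 m/s. Fr₁ = V₁/√(g·y₁) = 5.86.
Bélanger equation: y₂/y₁ = ½[√(1 + 8Fr₁²) − 1] = ½[√275.3 − 1] = 7.80.
y₂ = 7.80 × 0.495 = 3.86 m.
Tailwater y_tw = 4.92 m: y_tw > y₂, so the jump is submerged.

y₂ = 3.86 m; the jump is submerged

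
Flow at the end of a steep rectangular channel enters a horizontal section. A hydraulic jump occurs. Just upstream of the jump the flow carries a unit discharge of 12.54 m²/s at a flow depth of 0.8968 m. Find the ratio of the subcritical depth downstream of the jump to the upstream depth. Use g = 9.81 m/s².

y₂/y₁ = 6.186

V₁ = q/y₁ = 12.54/0.8968 = 13.98 m/s. Fr₁ = V₁/√(g·y₁) = 13.98/√(9.81×0.8968) = 4.714.
From the momentum equation for a rectangular channel, y₂/y₁ = ½[√(1 + 8Fr₁²) − 1] = ½[√178.80 − 1] = 6.186.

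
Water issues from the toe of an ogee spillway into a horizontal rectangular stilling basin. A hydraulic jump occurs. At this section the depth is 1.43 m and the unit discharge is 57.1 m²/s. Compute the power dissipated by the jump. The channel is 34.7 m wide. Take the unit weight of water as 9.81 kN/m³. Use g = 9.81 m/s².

V₁ = q/y₁ = 57.1/1.43 = 39.9 m/s. Fr₁ = V₁/√(g·y₁) = 39.9/√(9.81×1.43) = 10.7.
By Bélanger, y₂/y₁ = ½[√(1 + 8Fr₁²) − 1] = ½[√910.3 − 1] = 14.6.
y₂ = 14.6 × 1.43 = 20.9 m.
V₂ = q/y₂ = 57.1/20.9 = 2.74 m/s. E₁ = y₁ + V₁²/2g = 82.7 m; E₂ = y₂ + V₂²/2g = 21.2 m. ΔE = E₁ − E₂ = 61.5 m.
Q = q·b = 57.1 × 34.7 = 1981 m³/s. P = γ·Q·ΔE = 9.81 × 1981 × 61.5 = 1194529 kW.

P = 1194529 kW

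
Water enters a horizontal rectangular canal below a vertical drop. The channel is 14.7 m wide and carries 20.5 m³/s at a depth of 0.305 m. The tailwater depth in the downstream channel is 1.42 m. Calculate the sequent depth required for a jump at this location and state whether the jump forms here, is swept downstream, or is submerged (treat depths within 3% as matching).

y₂ = 0.998 m; the jump is submerged

q = Q/b = 20.5/14.7 = 1.39 m²/s; V₁ = q/y₁ = 4.57 m/s. Fr₁ = V₁/√(g·y₁) = 2.64.
From the momentum equation for a rectangular channel, y₂/y₁ = ½[√(1 + 8Fr₁²) − 1] = ½[√56.90 − 1] = 3.27.
y₂ = 3.27 × 0.305 = 0.998 m.
Tailwater y_tw = 1.42 m: y_tw > y₂, so the jump is submerged.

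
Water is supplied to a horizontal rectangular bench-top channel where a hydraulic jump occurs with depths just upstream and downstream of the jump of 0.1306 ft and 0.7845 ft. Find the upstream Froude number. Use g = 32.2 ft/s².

Fr₁ = 4.587

For a rectangular channel the momentum equation gives q² = ½·g·y₁·y₂·(y₁ + y₂) = ½×32.2×0.1306×0.7845×0.9151 = 1.509.
q = √1.509 = 1.229 ft²/s.
V₁ = q/y₁ = 9.407 ft/s; Fr₁ = V₁/√(g·y₁) = 4.587.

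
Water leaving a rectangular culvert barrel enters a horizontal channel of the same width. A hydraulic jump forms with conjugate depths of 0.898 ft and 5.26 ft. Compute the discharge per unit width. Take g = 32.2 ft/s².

q = 21.6 ft²/s

For a rectangular channel the momentum equation gives q² = ½·g·y₁·y₂·(y₁ + y₂) = ½×32.2×0.898×5.26×6.16 = 468.
q = √468 = 21.6 ft²/s.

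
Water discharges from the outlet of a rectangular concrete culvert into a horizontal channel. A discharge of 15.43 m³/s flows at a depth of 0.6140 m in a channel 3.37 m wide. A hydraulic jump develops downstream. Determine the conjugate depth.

y₂ = 2.349 m

q = Q/b = 15.43/3.37 = 4.579 m²/s; V₁ = q/y₁ = 7.457 m/s. Fr₁ = V₁/√(g·y₁) = 3.038.
Conjugate-depth relation: y₂/y₁ = ½[√(1 + 8Fr₁²) − 1] = ½[√74.856 − 1] = 3.826.
y₂ = 3.826 × 0.6140 = 2.349 m.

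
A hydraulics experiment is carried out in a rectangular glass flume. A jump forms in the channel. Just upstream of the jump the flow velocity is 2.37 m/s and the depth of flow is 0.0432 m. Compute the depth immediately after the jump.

y₂ = 0.202 m

Fr₁ = V₁/√(g·y₁) = 2.37/√(9.81×0.0432) = 3.64.
From the momentum equation for a rectangular channel, y₂/y₁ = ½[√(1 + 8Fr₁²) − 1] = ½[√107.0 − 1] = 4.67.
y₂ = 4.67 × 0.0432 = 0.202 m.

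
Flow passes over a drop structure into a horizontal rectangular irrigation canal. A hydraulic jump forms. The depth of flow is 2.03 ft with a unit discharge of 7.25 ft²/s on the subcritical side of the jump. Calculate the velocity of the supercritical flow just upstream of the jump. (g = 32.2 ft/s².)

V₂ = q/y₂ = 7.25/2.03 = 3.57 ft/s; Fr₂ = V₂/√(g·y₂) = 0.442.
The Bélanger relation is symmetric: y₁/y₂ = ½[√(1 + 8Fr₂²) − 1] = ½[√2.561 − 1] = 0.300.
y₁ = 0.300 × 2.03 = 0.609 ft.
V₁ = q/y₁ = 7.25/0.609 = 11.9 ft/s.

V₁ = 11.9 ft/s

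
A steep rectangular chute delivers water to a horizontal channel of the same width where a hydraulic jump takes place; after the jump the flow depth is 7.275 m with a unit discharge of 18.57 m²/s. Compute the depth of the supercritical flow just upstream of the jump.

V₂ = q/y₂ = 18.57/7.275 = 2.553 m/s; Fr₂ = V₂/√(g·y₂) = 0.3022.
The Bélanger relation is symmetric: y₁/y₂ = ½[√(1 + 8Fr₂²) − 1] = ½[√1.7304 − 1] = 0.1577.
y₁ = 0.1577 × 7.275 = 1.147 m.

y₁ = 1.147 m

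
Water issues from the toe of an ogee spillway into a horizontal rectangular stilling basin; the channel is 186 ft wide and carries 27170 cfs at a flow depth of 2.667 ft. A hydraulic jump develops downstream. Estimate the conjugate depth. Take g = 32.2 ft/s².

q = Q/b = 27170/186 = 146.1 ft²/s; V₁ = q/y₁ = 54.77 ft/s. Fr₁ = V₁/√(g·y₁) = 5.910.
Sequent-depth ratio: y₂/y₁ = ½[√(1 + 8Fr₁²) − 1] = ½[√280.46 − 1] = 7.873.
y₂ = 7.873 × 2.667 = 21.00 ft.

y₂ = 21.00 ft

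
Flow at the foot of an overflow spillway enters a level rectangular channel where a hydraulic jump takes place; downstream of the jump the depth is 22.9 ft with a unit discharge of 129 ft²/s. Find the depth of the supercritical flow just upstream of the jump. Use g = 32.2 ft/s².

y₁ = 1.83 ft

V₂ = q/y₂ = 129/22.9 = 5.63 ft/s; Fr₂ = V₂/√(g·y₂) = 0.207.
Applying the sequent-depth relation in reverse, y₁/y₂ = ½[√(1 + 8Fr₂²) − 1] = ½[√1.344 − 1] = 0.0797.
y₁ = 0.0797 × 22.9 = 1.83 ft.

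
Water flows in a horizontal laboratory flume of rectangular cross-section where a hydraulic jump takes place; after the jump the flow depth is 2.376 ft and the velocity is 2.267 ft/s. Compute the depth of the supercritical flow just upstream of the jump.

y₁ = 0.2850 ft

Fr₂ = V₂/√(g·y₂) = 2.267/√(32.2×2.376) = 0.2592.
Since the conjugate-depth ratio holds either way, y₁/y₂ = ½[√(1 + 8Fr₂²) − 1] = ½[√1.5374 − 1] = 0.1200.
y₁ = 0.1200 × 2.376 = 0.2850 ft.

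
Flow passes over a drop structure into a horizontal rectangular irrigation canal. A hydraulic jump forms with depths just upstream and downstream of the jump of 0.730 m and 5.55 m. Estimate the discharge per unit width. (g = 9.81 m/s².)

q = 11.2 m²/s

For a rectangular channel the momentum equation gives q² = ½·g·y₁·y₂·(y₁ + y₂) = ½×9.81×0.730×5.55×6.28 = 125.
q = √125 = 11.2 m²/s.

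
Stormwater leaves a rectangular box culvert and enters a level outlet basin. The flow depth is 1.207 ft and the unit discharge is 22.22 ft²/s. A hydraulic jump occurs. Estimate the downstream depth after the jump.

V₁ = q/y₁ = 22.22/1.207 = 18.41 ft/s. Fr₁ = V₁/√(g·y₁) = 18.41/√(32.2×1.207) = 2.953.
Conjugate-depth relation: y₂/y₁ = ½[√(1 + 8Fr₁²) − 1] = ½[√70.759 − 1] = 3.706.
y₂ = 3.706 × 1.207 = 4.473 ft.

y₂ = 4.473 ft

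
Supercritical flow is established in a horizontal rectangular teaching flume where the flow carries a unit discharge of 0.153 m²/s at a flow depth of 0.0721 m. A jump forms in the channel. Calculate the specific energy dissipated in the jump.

ΔE = 0.0540 m

V₁ = q/y₁ = 0.153/0.0721 = 2.12 m/s. Fr₁ = V₁/√(g·y₁) = 2.12/√(9.81×0.0721) = 2.52.
Sequent-depth ratio: y₂/y₁ = ½[√(1 + 8Fr₁²) − 1] = ½[√51.93 − 1] = 3.10.
y₂ = 3.10 × 0.0721 = 0.224 m.
V₂ = q/y₂ = 0.153/0.224 = 0.684 m/s. E₁ = y₁ + V₁²/2g = 0.302 m; E₂ = y₂ + V₂²/2g = 0.248 m. ΔE = E₁ − E₂ = 0.0540 m.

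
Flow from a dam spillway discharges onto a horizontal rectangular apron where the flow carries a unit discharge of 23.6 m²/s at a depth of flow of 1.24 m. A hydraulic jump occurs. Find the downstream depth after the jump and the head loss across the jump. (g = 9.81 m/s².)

V₁ = q/y₁ = 23.6/1.24 = 19.0 m/s. Fr₁ = V₁/√(g·y₁) = 19.0/√(9.81×1.24) = 5.46.
Conjugate-depth relation: y₂/y₁ = ½[√(1 + 8Fr₁²) − 1] = ½[√239.2 − 1] = 7.23.
y₂ = 7.23 × 1.24 = 8.97 m.
Head loss: ΔE = (y₂ − y₁)³/(4y₁y₂) = (8.97 − 1.24)³/(4×1.24×8.97) = 462/44.5 = 10.4 m.

y₂ = 8.97 m; ΔE = 10.4 m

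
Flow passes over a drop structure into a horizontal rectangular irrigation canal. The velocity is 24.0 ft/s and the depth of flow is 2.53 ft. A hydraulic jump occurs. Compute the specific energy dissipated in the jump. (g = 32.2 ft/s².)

Fr₁ = V₁/√(g·y₁) = 24.0/√(32.2×2.53) = 2.66.
From the momentum equation for a rectangular channel, y₂/y₁ = ½[√(1 + 8Fr₁²) − 1] = ½[√57.56 − 1] = 3.29.
y₂ = 3.29 × 2.53 = 8.33 ft.
Head loss: ΔE = (y₂ − y₁)³/(4y₁y₂) = (8.33 − 2.53)³/(4×2.53×8.33) = 195/84.3 = 2.32 ft.

ΔE = 2.32 ft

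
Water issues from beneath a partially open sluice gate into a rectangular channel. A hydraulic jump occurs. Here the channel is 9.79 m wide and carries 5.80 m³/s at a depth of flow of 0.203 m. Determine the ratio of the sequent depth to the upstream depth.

y₂/y₁ = 2.47

q = Q/b = 5.80/9.79 = 0.592 m²/s; V₁ = q/y₁ = 2.92 m/s. Fr₁ = V₁/√(g·y₁) = 2.07.
By Bélanger, y₂/y₁ = ½[√(1 + 8Fr₁²) − 1] = ½[√35.22 − 1] = 2.47.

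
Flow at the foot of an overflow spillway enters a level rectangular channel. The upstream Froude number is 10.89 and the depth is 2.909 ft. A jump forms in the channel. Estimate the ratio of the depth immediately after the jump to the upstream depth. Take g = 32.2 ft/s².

y₂/y₁ = 14.91

Fr₁ = 10.89 (given).
Conjugate-depth relation: y₂/y₁ = ½[√(1 + 8Fr₁²) − 1] = ½[√949.74 − 1] = 14.91.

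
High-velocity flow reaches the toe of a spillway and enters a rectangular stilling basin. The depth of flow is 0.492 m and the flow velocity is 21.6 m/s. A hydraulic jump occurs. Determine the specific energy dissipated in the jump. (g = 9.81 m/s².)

ΔE = 17.5 m

Fr₁ = V₁/√(g·y₁) = 21.6/√(9.81×0.492) = 9.83.
Conjugate-depth relation: y₂/y₁ = ½[√(1 + 8Fr₁²) − 1] = ½[√774.3 − 1] = 13.4.
y₂ = 13.4 × 0.492 = 6.60 m.
Head loss: ΔE = (y₂ − y₁)³/(4y₁y₂) = (6.60 − 0.492)³/(4×0.492×6.60) = 228/13.0 = 17.5 m.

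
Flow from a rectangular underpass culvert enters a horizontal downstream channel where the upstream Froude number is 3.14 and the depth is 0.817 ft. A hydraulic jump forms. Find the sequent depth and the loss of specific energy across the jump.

y₂ = 3.24 ft; ΔE = 1.35 ft

Fr₁ = 3.14 (given).
From the momentum equation for a rectangular channel, y₂/y₁ = ½[√(1 + 8Fr₁²) − 1] = ½[√79.88 − 1] = 3.97.
y₂ = 3.97 × 0.817 = 3.24 ft.
V₁ = Fr₁·√(g·y₁) = 3.14×√(32.2×0.817) = 16.1 ft/s; q = V₁·y₁ = 13.2 ft²/s. V₂ = q/y₂ = 13.2/3.24 = 4.06 ft/s. E₁ = y₁ + V₁²/2g = 4.84 ft; E₂ = y₂ + V₂²/2g = 3.50 ft. ΔE = E₁ − E₂ = 1.35 ft.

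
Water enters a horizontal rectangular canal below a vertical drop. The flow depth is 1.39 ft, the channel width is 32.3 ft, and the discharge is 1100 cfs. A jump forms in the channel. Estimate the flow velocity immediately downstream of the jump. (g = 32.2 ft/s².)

V₂ = 5.21 ft/s

q = Q/b = 1100/32.3 = 34.1 ft²/s; V₁ = q/y₁ = 24.5 ft/s. Fr₁ = V₁/√(g·y₁) = 3.66.
From the momentum equation for a rectangular channel, y₂/y₁ = ½[√(1 + 8Fr₁²) − 1] = ½[√108.3 − 1] = 4.70.
y₂ = 4.70 × 1.39 = 6.54 ft.
V₂ = q/y₂ = 34.1/6.54 = 5.21 ft/s.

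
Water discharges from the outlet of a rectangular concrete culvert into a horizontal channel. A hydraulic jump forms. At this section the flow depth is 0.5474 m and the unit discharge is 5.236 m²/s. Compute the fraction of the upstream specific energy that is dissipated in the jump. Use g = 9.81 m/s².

ΔE/E₁ = 0.406 (40.6%)

V₁ = q/y₁ = 5.236/0.5474 = 9.565 m/s. Fr₁ = V₁/√(g·y₁) = 9.565/√(9.81×0.5474) = 4.128.
From the momentum equation for a rectangular channel, y₂/y₁ = ½[√(1 + 8Fr₁²) − 1] = ½[√137.30 − 1] = 5.359.
y₂ = 5.359 × 0.5474 = 2.933 m.
E₁ = y₁ + V₁²/2g = 5.211 m. ΔE = (y₂ − y₁)³/(4y₁y₂) = 2.115 m. ΔE/E₁ = 2.115/5.211 = 0.406.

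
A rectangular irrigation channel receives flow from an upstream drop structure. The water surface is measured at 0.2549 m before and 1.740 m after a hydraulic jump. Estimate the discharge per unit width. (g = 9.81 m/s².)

q = 2.083 m²/s

For a rectangular channel the momentum equation gives q² = ½·g·y₁·y₂·(y₁ + y₂) = ½×9.81×0.2549×1.740×1.995 = 4.340.
q = √4.340 = 2.083 m²/s.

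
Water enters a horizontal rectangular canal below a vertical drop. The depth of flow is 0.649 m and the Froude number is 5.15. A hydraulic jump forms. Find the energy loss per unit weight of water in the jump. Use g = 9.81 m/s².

Fr₁ = 5.15 (given).
Conjugate-depth relation: y₂/y₁ = ½[√(1 + 8Fr₁²) − 1] = ½[√213.2 − 1] = 6.80.
y₂ = 6.80 × 0.649 = 4.41 m.
V₁ = Fr₁·√(g·y₁) = 5.15×√(9.81×0.649) = 13.0 m/s; q = V₁·y₁ = 8.43 m²/s. V₂ = q/y₂ = 8.43/4.41 = 1.91 m/s. E₁ = y₁ + V₁²/2g = 9.26 m; E₂ = y₂ + V₂²/2g = 4.60 m. ΔE = E₁ − E₂ = 4.66 m.

ΔE = 4.66 m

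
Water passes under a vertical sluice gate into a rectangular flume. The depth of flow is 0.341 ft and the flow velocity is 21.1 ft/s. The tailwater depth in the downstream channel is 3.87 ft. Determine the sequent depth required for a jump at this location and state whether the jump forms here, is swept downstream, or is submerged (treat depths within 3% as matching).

y₂ = 2.90 ft; the jump is submerged

Fr₁ = V₁/√(g·y₁) = 21.1/√(32.2×0.341) = 6.37.
By Bélanger, y₂/y₁ = ½[√(1 + 8Fr₁²) − 1] = ½[√325.4 − 1] = 8.52.
y₂ = 8.52 × 0.341 = 2.90 ft.
Tailwater y_tw = 3.87 ft: y_tw > y₂, so the jump is submerged.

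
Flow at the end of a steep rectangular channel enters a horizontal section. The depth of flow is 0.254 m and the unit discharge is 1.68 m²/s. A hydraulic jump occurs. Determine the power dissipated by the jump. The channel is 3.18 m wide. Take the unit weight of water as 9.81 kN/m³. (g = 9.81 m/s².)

V₁ = q/y₁ = 1.68/0.254 = 6.61 m/s. Fr₁ = V₁/√(g·y₁) = 6.61/√(9.81×0.254) = 4.19.
By Bélanger, y₂/y₁ = ½[√(1 + 8Fr₁²) − 1] = ½[√141.5 − 1] = 5.45.
y₂ = 5.45 × 0.254 = 1.38 m.
V₂ = q/y₂ = 1.68/1.38 = 1.21 m/s. E₁ = y₁ + V₁²/2g = 2.48 m; E₂ = y₂ + V₂²/2g = 1.46 m. ΔE = E₁ − E₂ = 1.03 m.
Q = q·b = 1.68 × 3.18 = 5.34 m³/s. P = γ·Q·ΔE = 9.81 × 5.34 × 1.03 = 53.7 kW.

P = 53.7 kW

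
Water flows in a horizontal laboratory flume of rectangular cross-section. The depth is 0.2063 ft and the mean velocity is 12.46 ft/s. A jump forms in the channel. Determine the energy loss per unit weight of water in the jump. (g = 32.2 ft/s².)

Fr₁ = V₁/√(g·y₁) = 12.46/√(32.2×0.2063) = 4.834.
From the momentum equation for a rectangular channel, y₂/y₁ = ½[√(1 + 8Fr₁²) − 1] = ½[√187.97 − 1] = 6.355.
y₂ = 6.355 × 0.2063 = 1.311 ft.
q = V₁·y₁ = 12.46 × 0.2063 = 2.570 ft²/s. V₂ = q/y₂ = 2.570/1.311 = 1.961 ft/s. E₁ = y₁ + V₁²/2g = 2.617 ft; E₂ = y₂ + V₂²/2g = 1.371 ft. ΔE = E₁ − E₂ = 1.246 ft.

ΔE = 1.246 ft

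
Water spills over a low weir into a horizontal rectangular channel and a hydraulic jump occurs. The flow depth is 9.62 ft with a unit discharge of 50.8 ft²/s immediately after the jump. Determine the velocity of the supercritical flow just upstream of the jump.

V₁ = 33.9 ft/s

V₂ = q/y₂ = 50.8/9.62 = 5.28 ft/s; Fr₂ = V₂/√(g·y₂) = 0.300.
Applying the sequent-depth relation in reverse, y₁/y₂ = ½[√(1 + 8Fr₂²) − 1] = ½[√1.720 − 1] = 0.156.
y₁ = 0.156 × 9.62 = 1.50 ft.
V₁ = q/y₁ = 50.8/1.50 = 33.9 ft/s.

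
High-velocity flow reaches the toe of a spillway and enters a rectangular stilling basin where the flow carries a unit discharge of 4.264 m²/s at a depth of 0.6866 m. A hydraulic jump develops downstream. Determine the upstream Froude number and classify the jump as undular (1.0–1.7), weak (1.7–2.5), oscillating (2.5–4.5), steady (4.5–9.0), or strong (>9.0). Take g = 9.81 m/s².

Fr₁ = 2.393; weak jump

V₁ = q/y₁ = 4.264/0.6866 = 6.210 m/s. Fr₁ = V₁/√(g·y₁) = 6.210/√(9.81×0.6866) = 2.393.
Fr₁ = 2.393 lies in the weak range.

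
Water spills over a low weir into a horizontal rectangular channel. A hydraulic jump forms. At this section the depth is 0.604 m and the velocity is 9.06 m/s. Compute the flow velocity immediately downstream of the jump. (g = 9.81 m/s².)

Fr₁ = V₁/√(g·y₁) = 9.06/√(9.81×0.604) = 3.72.
Sequent-depth ratio: y₂/y₁ = ½[√(1 + 8Fr₁²) − 1] = ½[√111.8 − 1] = 4.79.
y₂ = 4.79 × 0.604 = 2.89 m.
q = V₁·y₁ = 9.06 × 0.604 = 5.47 m²/s.
V₂ = q/y₂ = 5.47/2.89 = 1.89 m/s.

V₂ = 1.89 m/s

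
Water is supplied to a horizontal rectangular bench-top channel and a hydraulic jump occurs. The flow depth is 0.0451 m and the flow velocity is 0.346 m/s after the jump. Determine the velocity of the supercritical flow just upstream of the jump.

Fr₂ = V₂/√(g·y₂) = 0.346/√(9.81×0.0451) = 0.520.
Applying the sequent-depth relation in reverse, y₁/y₂ = ½[√(1 + 8Fr₂²) − 1] = ½[√3.165 − 1] = 0.389.
y₁ = 0.389 × 0.0451 = 0.0176 m.
V₁ = q/y₁ = 0.0156/0.0176 = 0.888 m/s.

V₁ = 0.888 m/s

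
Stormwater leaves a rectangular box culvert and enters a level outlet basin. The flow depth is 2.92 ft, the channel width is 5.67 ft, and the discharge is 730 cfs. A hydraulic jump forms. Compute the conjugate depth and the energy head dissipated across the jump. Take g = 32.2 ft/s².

y₂ = 17.4 ft; ΔE = 14.9 ft

q = Q/b = 730/5.67 = 129 ft²/s; V₁ = q/y₁ = 44.1 ft/s. Fr₁ = V₁/√(g·y₁) = 4.55.
From the momentum equation for a rectangular channel, y₂/y₁ = ½[√(1 + 8Fr₁²) − 1] = ½[√166.4 − 1] = 5.95.
y₂ = 5.95 × 2.92 = 17.4 ft.
V₂ = q/y₂ = 129/17.4 = 7.41 ft/s. E₁ = y₁ + V₁²/2g = 33.1 ft; E₂ = y₂ + V₂²/2g = 18.2 ft. ΔE = E₁ − E₂ = 14.9 ft.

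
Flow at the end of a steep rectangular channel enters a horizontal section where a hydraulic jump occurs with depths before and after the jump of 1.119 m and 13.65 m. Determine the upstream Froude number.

For a rectangular channel the momentum equation gives q² = ½·g·y₁·y₂·(y₁ + y₂) = ½×9.81×1.119×13.65×14.77 = 1107.
q = √1107 = 33.26 m²/s.
V₁ = q/y₁ = 29.73 m/s; Fr₁ = V₁/√(g·y₁) = 8.972.

Fr₁ = 8.972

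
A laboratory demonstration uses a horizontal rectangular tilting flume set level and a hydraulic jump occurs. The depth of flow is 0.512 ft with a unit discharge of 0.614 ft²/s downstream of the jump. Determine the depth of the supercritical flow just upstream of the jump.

y₁ = 0.0776 ft

V₂ = q/y₂ = 0.614/0.512 = 1.20 ft/s; Fr₂ = V₂/√(g·y₂) = 0.295.
Applying the sequent-depth relation in reverse, y₁/y₂ = ½[√(1 + 8Fr₂²) − 1] = ½[√1.698 − 1] = 0.152.
y₁ = 0.152 × 0.512 = 0.0776 ft.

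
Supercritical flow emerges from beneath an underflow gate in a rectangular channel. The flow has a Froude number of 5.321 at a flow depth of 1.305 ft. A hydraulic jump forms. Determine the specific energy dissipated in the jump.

ΔE = 10.22 ft

Fr₁ = 5.321 (given).
Bélanger equation: y₂/y₁ = ½[√(1 + 8Fr₁²) − 1] = ½[√227.50 − 1] = 7.042.
y₂ = 7.042 × 1.305 = 9.189 ft.
V₁ = Fr₁·√(g·y₁) = 5.321×√(32.2×1.305) = 34.49 ft/s; q = V₁·y₁ = 45.01 ft²/s. V₂ = q/y₂ = 45.01/9.189 = 4.898 ft/s. E₁ = y₁ + V₁²/2g = 19.78 ft; E₂ = y₂ + V₂²/2g = 9.562 ft. ΔE = E₁ − E₂ = 10.22 ft.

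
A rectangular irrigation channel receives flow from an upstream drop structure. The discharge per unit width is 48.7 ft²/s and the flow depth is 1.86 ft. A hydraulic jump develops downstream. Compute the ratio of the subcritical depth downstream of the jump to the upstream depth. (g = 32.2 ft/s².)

y₂/y₁ = 4.31

V₁ = q/y₁ = 48.7/1.86 = 26.2 ft/s. Fr₁ = V₁/√(g·y₁) = 26.2/√(32.2×1.86) = 3.38.
Conjugate-depth relation: y₂/y₁ = ½[√(1 + 8Fr₁²) − 1] = ½[√92.57 − 1] = 4.31.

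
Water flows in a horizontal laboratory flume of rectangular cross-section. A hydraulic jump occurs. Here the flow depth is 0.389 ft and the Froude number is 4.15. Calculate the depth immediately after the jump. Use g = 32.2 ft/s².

y₂ = 2.10 ft

Fr₁ = 4.15 (given).
Sequent-depth ratio: y₂/y₁ = ½[√(1 + 8Fr₁²) − 1] = ½[√138.8 − 1] = 5.39.
y₂ = 5.39 × 0.389 = 2.10 ft.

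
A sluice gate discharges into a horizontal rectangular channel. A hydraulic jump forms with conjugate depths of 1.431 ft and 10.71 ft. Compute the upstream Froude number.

For a rectangular channel the momentum equation gives q² = ½·g·y₁·y₂·(y₁ + y₂) = ½×32.2×1.431×10.71×12.14 = 2996.
q = √2996 = 54.73 ft²/s.
V₁ = q/y₁ = 38.25 ft/s; Fr₁ = V₁/√(g·y₁) = 5.635.

Fr₁ = 5.635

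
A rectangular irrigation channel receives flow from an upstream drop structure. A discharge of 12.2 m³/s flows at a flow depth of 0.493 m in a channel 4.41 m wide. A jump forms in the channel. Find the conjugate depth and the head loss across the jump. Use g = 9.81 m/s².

q = Q/b = 12.2/4.41 = 2.77 m²/s; V₁ = q/y₁ = 5.61 m/s. Fr₁ = V₁/√(g·y₁) = 2.55.
Bélanger equation: y₂/y₁ = ½[√(1 + 8Fr₁²) − 1] = ½[√53.09 − 1] = 3.14.
y₂ = 3.14 × 0.493 = 1.55 m.
V₂ = q/y₂ = 2.77/1.55 = 1.79 m/s. E₁ = y₁ + V₁²/2g = 2.10 m; E₂ = y₂ + V₂²/2g = 1.71 m. ΔE = E₁ − E₂ = 0.386 m.

y₂ = 1.55 m; ΔE = 0.386 m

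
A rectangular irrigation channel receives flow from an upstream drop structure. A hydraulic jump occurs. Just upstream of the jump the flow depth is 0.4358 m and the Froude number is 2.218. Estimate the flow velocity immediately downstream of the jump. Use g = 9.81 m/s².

V₂ = 1.714 m/s

Fr₁ = 2.218 (given).
From the momentum equation for a rectangular channel, y₂/y₁ = ½[√(1 + 8Fr₁²) − 1] = ½[√40.356 − 1] = 2.676.
y₂ = 2.676 × 0.4358 = 1.166 m.
V₁ = Fr₁·√(g·y₁) = 2.218×√(9.81×0.4358) = 4.586 m/s; q = V₁·y₁ = 1.999 m²/s.
V₂ = q/y₂ = 1.999/1.166 = 1.714 m/s.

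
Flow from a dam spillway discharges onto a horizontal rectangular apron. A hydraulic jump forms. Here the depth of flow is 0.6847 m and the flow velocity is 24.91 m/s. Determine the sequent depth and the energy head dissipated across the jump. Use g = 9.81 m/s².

y₂ = 8.971 m; ΔE = 23.16 m

Fr₁ = V₁/√(g·y₁) = 24.91/√(9.81×0.6847) = 9.611.
Conjugate-depth relation: y₂/y₁ = ½[√(1 + 8Fr₁²) − 1] = ½[√740.04 − 1] = 13.10.
y₂ = 13.10 × 0.6847 = 8.971 m.
Head loss: ΔE = (y₂ − y₁)³/(4y₁y₂) = (8.971 − 0.6847)³/(4×0.6847×8.971) = 568.9/24.57 = 23.16 m.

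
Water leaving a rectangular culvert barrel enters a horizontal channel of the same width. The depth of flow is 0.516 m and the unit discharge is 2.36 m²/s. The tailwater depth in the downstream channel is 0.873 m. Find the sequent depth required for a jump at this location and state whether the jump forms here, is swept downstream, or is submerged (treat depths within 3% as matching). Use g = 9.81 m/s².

y₂ = 1.25 m; the jump is swept downstream

V₁ = q/y₁ = 2.36/0.516 = 4.57 m/s. Fr₁ = V₁/√(g·y₁) = 4.57/√(9.81×0.516) = 2.03.
Bélanger equation: y₂/y₁ = ½[√(1 + 8Fr₁²) − 1] = ½[√34.06 − 1] = 2.42.
y₂ = 2.42 × 0.516 = 1.25 m.
Tailwater y_tw = 0.873 m: y_tw < y₂, so the jump is swept downstream.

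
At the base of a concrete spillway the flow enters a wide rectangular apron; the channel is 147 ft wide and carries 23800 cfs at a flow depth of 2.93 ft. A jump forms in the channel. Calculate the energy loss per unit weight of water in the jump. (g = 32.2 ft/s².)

ΔE = 27.4 ft

q = Q/b = 23800/147 = 162 ft²/s; V₁ = q/y₁ = 55.3 ft/s. Fr₁ = V₁/√(g·y₁) = 5.69.
By Bélanger, y₂/y₁ = ½[√(1 + 8Fr₁²) − 1] = ½[√259.9 − 1] = 7.56.
y₂ = 7.56 × 2.93 = 22.2 ft.
V₂ = q/y₂ = 162/22.2 = 7.31 ft/s. E₁ = y₁ + V₁²/2g = 50.3 ft; E₂ = y₂ + V₂²/2g = 23.0 ft. ΔE = E₁ − E₂ = 27.4 ft.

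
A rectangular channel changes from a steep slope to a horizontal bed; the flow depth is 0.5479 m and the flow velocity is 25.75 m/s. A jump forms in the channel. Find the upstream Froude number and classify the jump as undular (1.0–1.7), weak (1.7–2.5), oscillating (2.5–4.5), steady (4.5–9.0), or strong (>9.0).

Fr₁ = 11.11; strong jump

Fr₁ = V₁/√(g·y₁) = 25.75/√(9.81×0.5479) = 11.11.
Fr₁ = 11.11 lies in the strong range.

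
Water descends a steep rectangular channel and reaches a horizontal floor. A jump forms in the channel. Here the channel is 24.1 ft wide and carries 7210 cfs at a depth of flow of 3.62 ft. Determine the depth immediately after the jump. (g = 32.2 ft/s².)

y₂ = 37.4 ft

q = Q/b = 7210/24.1 = 299 ft²/s; V₁ = q/y₁ = 82.6 ft/s. Fr₁ = V₁/√(g·y₁) = 7.65.
By Bélanger, y₂/y₁ = ½[√(1 + 8Fr₁²) − 1] = ½[√469.8 − 1] = 10.3.
y₂ = 10.3 × 3.62 = 37.4 ft.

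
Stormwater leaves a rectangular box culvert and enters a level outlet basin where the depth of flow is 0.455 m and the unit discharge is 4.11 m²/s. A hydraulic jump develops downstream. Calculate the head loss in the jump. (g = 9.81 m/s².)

V₁ = q/y₁ = 4.11/0.455 = 9.03 m/s. Fr₁ = V₁/√(g·y₁) = 9.03/√(9.81×0.455) = 4.28.
From the momentum equation for a rectangular channel, y₂/y₁ = ½[√(1 + 8Fr₁²) − 1] = ½[√147.2 − 1] = 5.57.
y₂ = 5.57 × 0.455 = 2.53 m.
Head loss: ΔE = (y₂ − y₁)³/(4y₁y₂) = (2.53 − 0.455)³/(4×0.455×2.53) = 8.97/4.61 = 1.95 m.

ΔE = 1.95 m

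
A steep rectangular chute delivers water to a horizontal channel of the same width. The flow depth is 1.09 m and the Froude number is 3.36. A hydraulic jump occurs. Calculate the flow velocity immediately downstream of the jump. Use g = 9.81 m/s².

V₂ = 2.57 m/s

Fr₁ = 3.36 (given).
By Bélanger, y₂/y₁ = ½[√(1 + 8Fr₁²) − 1] = ½[√91.32 − 1] = 4.28.
y₂ = 4.28 × 1.09 = 4.66 m.
V₁ = Fr₁·√(g·y₁) = 3.36×√(9.81×1.09) = 11.0 m/s; q = V₁·y₁ = 12.0 m²/s.
V₂ = q/y₂ = 12.0/4.66 = 2.57 m/s.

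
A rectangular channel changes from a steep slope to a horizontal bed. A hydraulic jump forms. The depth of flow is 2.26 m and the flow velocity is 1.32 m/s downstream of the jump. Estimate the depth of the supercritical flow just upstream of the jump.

y₁ = 0.312 m

Fr₂ = V₂/√(g·y₂) = 1.32/√(9.81×2.26) = 0.280.
Since the conjugate-depth ratio holds either way, y₁/y₂ = ½[√(1 + 8Fr₂²) − 1] = ½[√1.629 − 1] = 0.138.
y₁ = 0.138 × 2.26 = 0.312 m.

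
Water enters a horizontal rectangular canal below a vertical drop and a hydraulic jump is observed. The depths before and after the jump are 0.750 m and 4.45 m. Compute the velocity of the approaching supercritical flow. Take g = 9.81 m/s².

V₁ = 12.3 m/s

For a rectangular channel the momentum equation gives q² = ½·g·y₁·y₂·(y₁ + y₂) = ½×9.81×0.750×4.45×5.20 = 85.1.
q = √85.1 = 9.23 m²/s.
V₁ = q/y₁ = 9.23/0.750 = 12.3 m/s.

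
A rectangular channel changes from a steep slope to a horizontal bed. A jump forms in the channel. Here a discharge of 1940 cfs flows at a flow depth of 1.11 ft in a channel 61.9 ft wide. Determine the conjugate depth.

y₂ = 6.88 ft

q = Q/b = 1940/61.9 = 31.3 ft²/s; V₁ = q/y₁ = 28.2 ft/s. Fr₁ = V₁/√(g·y₁) = 4.72.
Sequent-depth ratio: y₂/y₁ = ½[√(1 + 8Fr₁²) − 1] = ½[√179.4 − 1] = 6.20.
y₂ = 6.20 × 1.11 = 6.88 ft.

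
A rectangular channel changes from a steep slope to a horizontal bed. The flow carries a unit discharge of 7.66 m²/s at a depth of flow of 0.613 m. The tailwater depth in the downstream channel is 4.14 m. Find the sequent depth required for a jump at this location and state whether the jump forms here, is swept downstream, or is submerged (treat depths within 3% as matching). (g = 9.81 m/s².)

V₁ = q/y₁ = 7.66/0.613 = 12.5 m/s. Fr₁ = V₁/√(g·y₁) = 12.5/√(9.81×0.613) = 5.10.
From the momentum equation for a rectangular channel, y₂/y₁ = ½[√(1 + 8Fr₁²) − 1] = ½[√208.7 − 1] = 6.72.
y₂ = 6.72 × 0.613 = 4.12 m.
Tailwater y_tw = 4.14 m: y_tw ≈ y₂, so the jump forms here.

y₂ = 4.12 m; the jump forms here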